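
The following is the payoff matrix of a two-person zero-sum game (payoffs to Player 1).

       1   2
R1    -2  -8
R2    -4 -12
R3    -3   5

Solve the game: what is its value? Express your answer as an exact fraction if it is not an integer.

Row minima: R1 → -8, R2 → -12, R3 → -3; maximin = -3.
Column maxima: 1 → -2, 2 → 5; minimax = -2.
-3 ≠ -2, so there is no saddle point; optimal play is mixed.
R2 is strictly dominated by R1, so Player 1 never plays it.
On the remaining 2×2 (R1, R3 vs 1, 2):
Let Player 1 play R1 with probability p. Expected payoff against 1: (-2)p + (-3)(1−p) = p − 3; against 2: (-8)p + 5(1−p) = −13p + 5.
Setting these equal: p − 3 = −13p + 5 ⇒ 14p = 8 ⇒ p = 4/7, and the value is (1)·(4/7) − 3 = -17/7.
For Player 2: with q = P(1), equating R1's and R3's payoffs gives 6q − 8 = −8q + 5 ⇒ q = 13/14.

-17/7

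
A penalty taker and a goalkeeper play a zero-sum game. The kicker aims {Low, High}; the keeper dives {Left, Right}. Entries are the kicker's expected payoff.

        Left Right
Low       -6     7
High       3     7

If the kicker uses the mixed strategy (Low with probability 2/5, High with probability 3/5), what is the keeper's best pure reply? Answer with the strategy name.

Left

If the keeper plays Left, the kicker's expected payoff is (2/5)·(-6) + (3/5)·3 = -3/5.
If the keeper plays Right, the kicker's expected payoff is (2/5)·7 + (3/5)·7 = 7.
The keeper minimizes the kicker's payoff; the smallest is -3/5, so the best response is Left.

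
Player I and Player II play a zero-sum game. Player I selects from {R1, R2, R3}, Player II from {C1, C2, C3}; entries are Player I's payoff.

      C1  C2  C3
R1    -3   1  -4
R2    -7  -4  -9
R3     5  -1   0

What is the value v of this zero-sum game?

Row minima: R1 → -4, R2 → -9, R3 → -1; maximin = -1.
Column maxima: C1 → 5, C2 → 1, C3 → 0; minimax = 0.
-1 ≠ 0, so there is no saddle point; optimal play is mixed.
R2 is strictly dominated by R1, so Player I never plays it.
C1 is strictly dominated by C3 (it gives Player I strictly more in every row), so Player II never plays it.
On the remaining 2×2 (R1, R3 vs C2, C3):
Let Player I play R1 with probability p. Expected payoff against C2: 1p + (-1)(1−p) = 2p − 1; against C3: (-4)p + 0(1−p) = −4p.
Setting these equal: 2p − 1 = −4p ⇒ 6p = 1 ⇒ p = 1/6, and the value is (2)·(1/6) − 1 = -2/3.
For Player II: with q = P(C2), equating R1's and R3's payoffs gives 5q − 4 = −q ⇒ q = 2/3.

-2/3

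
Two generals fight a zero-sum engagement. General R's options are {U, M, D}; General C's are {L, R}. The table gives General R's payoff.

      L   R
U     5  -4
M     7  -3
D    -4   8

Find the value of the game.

2

Row minima: U → -4, M → -3, D → -4; maximin = -3.
Column maxima: L → 7, R → 8; minimax = 7.
-3 ≠ 7, so there is no saddle point; optimal play is mixed.
U is strictly dominated by M, so General R never plays it.
On the remaining 2×2 (M, D vs L, R):
Let General R play M with probability p. Expected payoff against L: 7p + (-4)(1−p) = 11p − 4; against R: (-3)p + 8(1−p) = −11p + 8.
Setting these equal: 11p − 4 = −11p + 8 ⇒ 22p = 12 ⇒ p = 6/11, and the value is (11)·(6/11) − 4 = 2.
For General C: with q = P(L), equating M's and D's payoffs gives 10q − 3 = −12q + 8 ⇒ q = 1/2.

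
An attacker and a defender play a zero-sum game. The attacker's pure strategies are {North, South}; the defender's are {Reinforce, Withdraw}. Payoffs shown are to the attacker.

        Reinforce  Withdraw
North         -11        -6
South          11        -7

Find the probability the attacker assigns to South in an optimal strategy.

Row minima: North → -11, South → -7; maximin = -7.
Column maxima: Reinforce → 11, Withdraw → -6; minimax = -6.
-7 ≠ -6, so there is no saddle point; optimal play is mixed.
Let the attacker play North with probability p. Expected payoff against Reinforce: (-11)p + 11(1−p) = −22p + 11; against Withdraw: (-6)p + (-7)(1−p) = p − 7.
Setting these equal: −22p + 11 = p − 7 ⇒ −23p = -18 ⇒ p = 18/23, and the value is (-22)·(18/23) + 11 = -143/23.
For the defender: with q = P(Reinforce), equating North's and South's payoffs gives −5q − 6 = 18q − 7 ⇒ q = 1/23.

5/23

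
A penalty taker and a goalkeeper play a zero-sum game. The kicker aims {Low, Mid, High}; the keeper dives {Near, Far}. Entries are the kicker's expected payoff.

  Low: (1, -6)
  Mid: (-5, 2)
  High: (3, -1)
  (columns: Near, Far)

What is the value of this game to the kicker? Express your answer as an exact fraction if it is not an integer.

1/11

Row minima: Low → -6, Mid → -5, High → -1; maximin = -1.
Column maxima: Near → 3, Far → 2; minimax = 2.
-1 ≠ 2, so there is no saddle point; optimal play is mixed.
Low is strictly dominated by High, so the kicker never plays it.
On the remaining 2×2 (Mid, High vs Near, Far):
Let the kicker play Mid with probability p. Expected payoff against Near: (-5)p + 3(1−p) = −8p + 3; against Far: 2p + (-1)(1−p) = 3p − 1.
Setting these equal: −8p + 3 = 3p − 1 ⇒ −11p = -4 ⇒ p = 4/11, and the value is (-8)·(4/11) + 3 = 1/11.
For the keeper: with q = P(Near), equating Mid's and High's payoffs gives −7q + 2 = 4q − 1 ⇒ q = 3/11.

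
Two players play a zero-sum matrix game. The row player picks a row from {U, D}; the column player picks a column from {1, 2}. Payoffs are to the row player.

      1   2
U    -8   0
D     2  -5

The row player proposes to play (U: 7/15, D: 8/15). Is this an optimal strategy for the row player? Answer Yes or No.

Yes

Against 1 this mix gives (7/15)·(-8) + (8/15)·2 = -8/3.
Against 2 this mix gives (7/15)·0 + (8/15)·(-5) = -8/3.
All of the column player's active replies (1, 2) yield -8/3, and no column does worse for the row player. The mix makes the column player indifferent and guarantees -8/3, so it is optimal.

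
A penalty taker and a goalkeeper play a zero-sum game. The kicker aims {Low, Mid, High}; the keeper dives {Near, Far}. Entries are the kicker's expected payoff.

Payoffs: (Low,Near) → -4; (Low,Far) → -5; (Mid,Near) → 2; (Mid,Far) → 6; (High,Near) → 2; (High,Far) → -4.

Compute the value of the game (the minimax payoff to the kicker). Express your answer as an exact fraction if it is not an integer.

Row minima: Low → -5, Mid → 2, High → -4; maximin = 2.
Column maxima: Near → 2, Far → 6; minimax = 2.
Since maximin = minimax = 2, there is a saddle point and the value is 2.

2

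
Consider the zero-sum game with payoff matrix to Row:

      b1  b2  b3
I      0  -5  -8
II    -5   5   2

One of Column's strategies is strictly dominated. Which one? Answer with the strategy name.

b3 holds Row's payoff strictly below b2 in every row: -8 < -5, 2 < 5.
So b2 is strictly dominated for Column.

b2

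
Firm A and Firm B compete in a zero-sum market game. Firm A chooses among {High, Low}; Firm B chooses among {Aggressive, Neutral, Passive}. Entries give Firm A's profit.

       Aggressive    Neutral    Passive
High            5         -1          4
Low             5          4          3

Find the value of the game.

Row minima: High → -1, Low → 3; maximin = 3.
Column maxima: Aggressive → 5, Neutral → 4, Passive → 4; minimax = 4.
3 ≠ 4, so there is no saddle point; optimal play is mixed.
Aggressive is strictly dominated by Neutral (it gives Firm A strictly more in every row), so Firm B never plays it.
On the remaining 2×2 (High, Low vs Neutral, Passive):
Let Firm A play High with probability p. Expected payoff against Neutral: (-1)p + 4(1−p) = −5p + 4; against Passive: 4p + 3(1−p) = p + 3.
Setting these equal: −5p + 4 = p + 3 ⇒ −6p = -1 ⇒ p = 1/6, and the value is (-5)·(1/6) + 4 = 19/6.
For Firm B: with q = P(Neutral), equating High's and Low's payoffs gives −5q + 4 = q + 3 ⇒ q = 1/6.

19/6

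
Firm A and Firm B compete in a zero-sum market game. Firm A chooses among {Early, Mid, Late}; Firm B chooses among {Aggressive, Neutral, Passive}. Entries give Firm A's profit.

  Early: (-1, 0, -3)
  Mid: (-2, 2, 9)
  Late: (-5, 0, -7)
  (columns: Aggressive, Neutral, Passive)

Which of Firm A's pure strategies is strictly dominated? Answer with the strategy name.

Mid gives a strictly higher payoff than Late against every column: -2 > -5, 2 > 0, 9 > -7.
So Late is strictly dominated and Firm A never plays it.

Late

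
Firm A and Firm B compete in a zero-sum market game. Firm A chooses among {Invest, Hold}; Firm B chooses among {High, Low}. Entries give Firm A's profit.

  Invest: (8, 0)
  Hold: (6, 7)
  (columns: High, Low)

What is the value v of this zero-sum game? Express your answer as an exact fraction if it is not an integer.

Row minima: Invest → 0, Hold → 6; maximin = 6.
Column maxima: High → 8, Low → 7; minimax = 7.
6 ≠ 7, so there is no saddle point; optimal play is mixed.
Let Firm A play Invest with probability p. Expected payoff against High: 8p + 6(1−p) = 2p + 6; against Low: 0p + 7(1−p) = −7p + 7.
Setting these equal: 2p + 6 = −7p + 7 ⇒ 9p = 1 ⇒ p = 1/9, and the value is (2)·(1/9) + 6 = 56/9.
For Firm B: with q = P(High), equating Invest's and Hold's payoffs gives 8q = −q + 7 ⇒ q = 7/9.

56/9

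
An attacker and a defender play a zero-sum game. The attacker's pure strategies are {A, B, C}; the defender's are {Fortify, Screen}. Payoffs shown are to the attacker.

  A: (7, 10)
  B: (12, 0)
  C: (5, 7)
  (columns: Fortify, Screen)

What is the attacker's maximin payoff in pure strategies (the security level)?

Row minima: A → 7, B → 0, C → 5.
The best of these is 7.

7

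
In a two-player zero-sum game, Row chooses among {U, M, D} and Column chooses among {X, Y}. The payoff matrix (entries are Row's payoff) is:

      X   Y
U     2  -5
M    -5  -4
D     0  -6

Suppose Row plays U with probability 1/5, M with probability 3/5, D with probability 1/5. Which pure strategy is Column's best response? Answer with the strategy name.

If Column plays X, Row's expected payoff is (1/5)·2 + (3/5)·(-5) + (1/5)·0 = -13/5.
If Column plays Y, Row's expected payoff is (1/5)·(-5) + (3/5)·(-4) + (1/5)·(-6) = -23/5.
Column minimizes Row's payoff; the smallest is -23/5, so the best response is Y.

Y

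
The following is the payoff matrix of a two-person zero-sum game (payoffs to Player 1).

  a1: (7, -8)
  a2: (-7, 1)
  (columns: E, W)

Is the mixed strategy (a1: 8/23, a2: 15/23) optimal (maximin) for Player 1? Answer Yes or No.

Against E this mix gives (8/23)·7 + (15/23)·(-7) = -49/23.
Against W this mix gives (8/23)·(-8) + (15/23)·1 = -49/23.
All of Player 2's active replies (E, W) yield -49/23, and no column does worse for Player 1. The mix makes Player 2 indifferent and guarantees -49/23, so it is optimal.

Yes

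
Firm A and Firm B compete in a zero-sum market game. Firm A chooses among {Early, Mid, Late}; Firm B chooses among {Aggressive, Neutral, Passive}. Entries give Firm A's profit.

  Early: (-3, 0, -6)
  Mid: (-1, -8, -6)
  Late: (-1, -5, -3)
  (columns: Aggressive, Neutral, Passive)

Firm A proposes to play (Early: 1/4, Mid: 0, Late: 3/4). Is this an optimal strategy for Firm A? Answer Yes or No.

Yes

Against Aggressive this mix gives (1/4)·(-3) + (3/4)·(-1) = -3/2.
Against Neutral this mix gives (1/4)·0 + (3/4)·(-5) = -15/4.
Against Passive this mix gives (1/4)·(-6) + (3/4)·(-3) = -15/4.
All of Firm B's active replies (Neutral, Passive) yield -15/4, and no column does worse for Firm A. The mix makes Firm B indifferent and guarantees -15/4, so it is optimal.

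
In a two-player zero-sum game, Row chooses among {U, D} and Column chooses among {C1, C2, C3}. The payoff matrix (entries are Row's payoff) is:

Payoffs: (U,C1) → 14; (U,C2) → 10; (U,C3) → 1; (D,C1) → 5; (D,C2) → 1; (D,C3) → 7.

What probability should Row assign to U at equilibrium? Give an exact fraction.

2/5

Row minima: U → 1, D → 1; maximin = 1.
Column maxima: C1 → 14, C2 → 10, C3 → 7; minimax = 7.
1 ≠ 7, so there is no saddle point; optimal play is mixed.
C1 is strictly dominated by C2 (it gives Row strictly more in every row), so Column never plays it.
On the remaining 2×2 (U, D vs C2, C3):
Let Row play U with probability p. Expected payoff against C2: 10p + 1(1−p) = 9p + 1; against C3: 1p + 7(1−p) = −6p + 7.
Setting these equal: 9p + 1 = −6p + 7 ⇒ 15p = 6 ⇒ p = 2/5, and the value is (9)·(2/5) + 1 = 23/5.
For Column: with q = P(C2), equating U's and D's payoffs gives 9q + 1 = −6q + 7 ⇒ q = 2/5.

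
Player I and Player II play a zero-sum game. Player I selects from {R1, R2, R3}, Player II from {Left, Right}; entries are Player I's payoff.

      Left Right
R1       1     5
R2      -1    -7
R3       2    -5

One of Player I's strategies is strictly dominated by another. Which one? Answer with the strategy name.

R1 gives a strictly higher payoff than R2 against every column: 1 > -1, 5 > -7.
So R2 is strictly dominated and Player I never plays it.

R2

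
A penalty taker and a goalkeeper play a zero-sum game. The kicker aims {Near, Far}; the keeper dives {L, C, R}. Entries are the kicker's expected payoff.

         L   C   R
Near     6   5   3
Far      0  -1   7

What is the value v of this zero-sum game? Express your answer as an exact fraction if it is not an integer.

19/5

Row minima: Near → 3, Far → -1; maximin = 3.
Column maxima: L → 6, C → 5, R → 7; minimax = 5.
3 ≠ 5, so there is no saddle point; optimal play is mixed.
L is strictly dominated by C (it gives the kicker strictly more in every row), so the keeper never plays it.
On the remaining 2×2 (Near, Far vs C, R):
Let the kicker play Near with probability p. Expected payoff against C: 5p + (-1)(1−p) = 6p − 1; against R: 3p + 7(1−p) = −4p + 7.
Setting these equal: 6p − 1 = −4p + 7 ⇒ 10p = 8 ⇒ p = 4/5, and the value is (6)·(4/5) − 1 = 19/5.
For the keeper: with q = P(C), equating Near's and Far's payoffs gives 2q + 3 = −8q + 7 ⇒ q = 2/5.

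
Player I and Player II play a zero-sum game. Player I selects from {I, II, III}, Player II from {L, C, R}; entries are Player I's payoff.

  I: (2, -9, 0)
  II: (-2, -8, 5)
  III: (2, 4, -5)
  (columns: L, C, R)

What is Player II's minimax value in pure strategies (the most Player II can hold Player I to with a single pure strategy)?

Column maxima: L → 2, C → 4, R → 5.
The smallest of these is 2.

2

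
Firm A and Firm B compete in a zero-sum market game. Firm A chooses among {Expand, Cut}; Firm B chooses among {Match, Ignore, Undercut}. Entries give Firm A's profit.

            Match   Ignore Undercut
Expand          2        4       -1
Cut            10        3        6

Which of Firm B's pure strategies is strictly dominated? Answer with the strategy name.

Undercut holds Firm A's payoff strictly below Match in every row: -1 < 2, 6 < 10.
So Match is strictly dominated for Firm B.

Match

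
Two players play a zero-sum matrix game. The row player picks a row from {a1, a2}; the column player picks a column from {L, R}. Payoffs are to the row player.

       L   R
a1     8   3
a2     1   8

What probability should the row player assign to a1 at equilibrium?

7/12

Row minima: a1 → 3, a2 → 1; maximin = 3.
Column maxima: L → 8, R → 8; minimax = 8.
3 ≠ 8, so there is no saddle point; optimal play is mixed.
Let the row player play a1 with probability p. Expected payoff against L: 8p + 1(1−p) = 7p + 1; against R: 3p + 8(1−p) = −5p + 8.
Setting these equal: 7p + 1 = −5p + 8 ⇒ 12p = 7 ⇒ p = 7/12, and the value is (7)·(7/12) + 1 = 61/12.
For the column player: with q = P(L), equating a1's and a2's payoffs gives 5q + 3 = −7q + 8 ⇒ q = 5/12.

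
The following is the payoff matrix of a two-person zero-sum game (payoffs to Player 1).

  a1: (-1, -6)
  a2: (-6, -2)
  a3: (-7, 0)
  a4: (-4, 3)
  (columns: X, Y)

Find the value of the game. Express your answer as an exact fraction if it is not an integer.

Row minima: a1 → -6, a2 → -6, a3 → -7, a4 → -4; maximin = -4.
Column maxima: X → -1, Y → 3; minimax = -1.
-4 ≠ -1, so there is no saddle point; optimal play is mixed.
a2 is strictly dominated by a4, so Player 1 never plays it.
a3 is strictly dominated by a4, so Player 1 never plays it.
On the remaining 2×2 (a1, a4 vs X, Y):
Let Player 1 play a1 with probability p. Expected payoff against X: (-1)p + (-4)(1−p) = 3p − 4; against Y: (-6)p + 3(1−p) = −9p + 3.
Setting these equal: 3p − 4 = −9p + 3 ⇒ 12p = 7 ⇒ p = 7/12, and the value is (3)·(7/12) − 4 = -9/4.
For Player 2: with q = P(X), equating a1's and a4's payoffs gives 5q − 6 = −7q + 3 ⇒ q = 3/4.

-9/4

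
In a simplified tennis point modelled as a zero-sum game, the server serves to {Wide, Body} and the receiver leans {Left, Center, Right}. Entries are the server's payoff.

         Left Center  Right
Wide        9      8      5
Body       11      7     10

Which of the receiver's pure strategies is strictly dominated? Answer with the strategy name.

Center holds the server's payoff strictly below Left in every row: 8 < 9, 7 < 11.
So Left is strictly dominated for the receiver.

Left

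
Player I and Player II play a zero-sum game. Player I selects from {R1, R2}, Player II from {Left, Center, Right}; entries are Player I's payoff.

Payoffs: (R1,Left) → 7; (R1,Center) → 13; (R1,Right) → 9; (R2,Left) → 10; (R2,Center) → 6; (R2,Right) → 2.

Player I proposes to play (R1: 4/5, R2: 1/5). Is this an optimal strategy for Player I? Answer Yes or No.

Yes

Against Left this mix gives (4/5)·7 + (1/5)·10 = 38/5.
Against Center this mix gives (4/5)·13 + (1/5)·6 = 58/5.
Against Right this mix gives (4/5)·9 + (1/5)·2 = 38/5.
All of Player II's active replies (Left, Right) yield 38/5, and no column does worse for Player I. The mix makes Player II indifferent and guarantees 38/5, so it is optimal.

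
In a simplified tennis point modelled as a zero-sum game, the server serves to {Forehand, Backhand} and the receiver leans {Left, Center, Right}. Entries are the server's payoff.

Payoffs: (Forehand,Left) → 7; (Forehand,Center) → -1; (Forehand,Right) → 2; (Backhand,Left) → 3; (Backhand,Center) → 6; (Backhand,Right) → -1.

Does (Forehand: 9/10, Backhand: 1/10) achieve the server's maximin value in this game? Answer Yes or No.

Against Left this mix gives (9/10)·7 + (1/10)·3 = 33/5.
Against Center this mix gives (9/10)·(-1) + (1/10)·6 = -3/10.
Against Right this mix gives (9/10)·2 + (1/10)·(-1) = 17/10.
The receiver will play Center, holding the server to -3/10. Shifting weight toward the row that does better against Center would raise this floor (the equalizing mix achieves 11/10 against both Center and Right), so the proposed strategy is not optimal.

No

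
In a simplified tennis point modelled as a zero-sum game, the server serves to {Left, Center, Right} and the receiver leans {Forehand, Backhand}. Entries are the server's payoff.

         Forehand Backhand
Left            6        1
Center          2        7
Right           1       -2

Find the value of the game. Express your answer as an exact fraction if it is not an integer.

4

Row minima: Left → 1, Center → 2, Right → -2; maximin = 2.
Column maxima: Forehand → 6, Backhand → 7; minimax = 6.
2 ≠ 6, so there is no saddle point; optimal play is mixed.
Right is strictly dominated by Left, so the server never plays it.
On the remaining 2×2 (Left, Center vs Forehand, Backhand):
Let the server play Left with probability p. Expected payoff against Forehand: 6p + 2(1−p) = 4p + 2; against Backhand: 1p + 7(1−p) = −6p + 7.
Setting these equal: 4p + 2 = −6p + 7 ⇒ 10p = 5 ⇒ p = 1/2, and the value is (4)·(1/2) + 2 = 4.
For the receiver: with q = P(Forehand), equating Left's and Center's payoffs gives 5q + 1 = −5q + 7 ⇒ q = 3/5.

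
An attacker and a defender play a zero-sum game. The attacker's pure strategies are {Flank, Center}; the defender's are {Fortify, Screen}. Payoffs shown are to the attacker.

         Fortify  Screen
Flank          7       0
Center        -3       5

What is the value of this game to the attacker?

7/3

Row minima: Flank → 0, Center → -3; maximin = 0.
Column maxima: Fortify → 7, Screen → 5; minimax = 5.
0 ≠ 5, so there is no saddle point; optimal play is mixed.
Let the attacker play Flank with probability p. Expected payoff against Fortify: 7p + (-3)(1−p) = 10p − 3; against Screen: 0p + 5(1−p) = −5p + 5.
Setting these equal: 10p − 3 = −5p + 5 ⇒ 15p = 8 ⇒ p = 8/15, and the value is (10)·(8/15) − 3 = 7/3.
For the defender: with q = P(Fortify), equating Flank's and Center's payoffs gives 7q = −8q + 5 ⇒ q = 1/3.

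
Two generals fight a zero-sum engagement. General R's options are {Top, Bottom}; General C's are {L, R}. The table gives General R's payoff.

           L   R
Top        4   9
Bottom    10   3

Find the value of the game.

13/2

Row minima: Top → 4, Bottom → 3; maximin = 4.
Column maxima: L → 10, R → 9; minimax = 9.
4 ≠ 9, so there is no saddle point; optimal play is mixed.
Let General R play Top with probability p. Expected payoff against L: 4p + 10(1−p) = −6p + 10; against R: 9p + 3(1−p) = 6p + 3.
Setting these equal: −6p + 10 = 6p + 3 ⇒ −12p = -7 ⇒ p = 7/12, and the value is (-6)·(7/12) + 10 = 13/2.
For General C: with q = P(L), equating Top's and Bottom's payoffs gives −5q + 9 = 7q + 3 ⇒ q = 1/2.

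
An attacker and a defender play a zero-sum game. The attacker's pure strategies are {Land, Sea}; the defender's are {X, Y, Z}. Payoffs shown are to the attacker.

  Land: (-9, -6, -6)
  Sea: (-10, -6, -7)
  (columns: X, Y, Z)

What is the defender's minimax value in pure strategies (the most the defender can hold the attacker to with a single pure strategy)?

-9

Column maxima: X → -9, Y → -6, Z → -6.
The smallest of these is -9.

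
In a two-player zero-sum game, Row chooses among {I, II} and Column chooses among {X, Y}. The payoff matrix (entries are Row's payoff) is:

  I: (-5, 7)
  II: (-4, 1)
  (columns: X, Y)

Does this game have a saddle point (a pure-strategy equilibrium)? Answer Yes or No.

Yes

Row minima: I → -5, II → -4; maximin = -4.
Column maxima: X → -4, Y → 7; minimax = -4.
maximin = minimax = -4, so a saddle point exists.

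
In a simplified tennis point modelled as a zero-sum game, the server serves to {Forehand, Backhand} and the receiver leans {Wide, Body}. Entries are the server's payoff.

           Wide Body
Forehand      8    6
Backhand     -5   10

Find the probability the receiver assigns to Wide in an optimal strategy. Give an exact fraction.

Row minima: Forehand → 6, Backhand → -5; maximin = 6.
Column maxima: Wide → 8, Body → 10; minimax = 8.
6 ≠ 8, so there is no saddle point; optimal play is mixed.
Let the server play Forehand with probability p. Expected payoff against Wide: 8p + (-5)(1−p) = 13p − 5; against Body: 6p + 10(1−p) = −4p + 10.
Setting these equal: 13p − 5 = −4p + 10 ⇒ 17p = 15 ⇒ p = 15/17, and the value is (13)·(15/17) − 5 = 110/17.
For the receiver: with q = P(Wide), equating Forehand's and Backhand's payoffs gives 2q + 6 = −15q + 10 ⇒ q = 4/17.

4/17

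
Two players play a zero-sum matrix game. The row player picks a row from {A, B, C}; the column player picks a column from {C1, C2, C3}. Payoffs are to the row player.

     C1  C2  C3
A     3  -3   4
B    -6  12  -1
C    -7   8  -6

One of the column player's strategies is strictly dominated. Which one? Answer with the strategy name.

C1 holds the row player's payoff strictly below C3 in every row: 3 < 4, -6 < -1, -7 < -6.
So C3 is strictly dominated for the column player.

C3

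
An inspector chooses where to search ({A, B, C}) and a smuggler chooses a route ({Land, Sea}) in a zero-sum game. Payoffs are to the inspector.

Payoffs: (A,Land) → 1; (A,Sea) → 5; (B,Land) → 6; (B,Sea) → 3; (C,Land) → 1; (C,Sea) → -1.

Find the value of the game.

27/7

Row minima: A → 1, B → 3, C → -1; maximin = 3.
Column maxima: Land → 6, Sea → 5; minimax = 5.
3 ≠ 5, so there is no saddle point; optimal play is mixed.
C is strictly dominated by B, so the inspector never plays it.
On the remaining 2×2 (A, B vs Land, Sea):
Let the inspector play A with probability p. Expected payoff against Land: 1p + 6(1−p) = −5p + 6; against Sea: 5p + 3(1−p) = 2p + 3.
Setting these equal: −5p + 6 = 2p + 3 ⇒ −7p = -3 ⇒ p = 3/7, and the value is (-5)·(3/7) + 6 = 27/7.
For the smuggler: with q = P(Land), equating A's and B's payoffs gives −4q + 5 = 3q + 3 ⇒ q = 2/7.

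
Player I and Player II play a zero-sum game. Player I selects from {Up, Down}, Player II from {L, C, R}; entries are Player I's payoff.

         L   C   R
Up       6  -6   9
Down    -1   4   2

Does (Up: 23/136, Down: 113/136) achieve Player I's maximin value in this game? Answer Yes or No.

Against L this mix gives (23/136)·6 + (113/136)·(-1) = 25/136.
Against C this mix gives (23/136)·(-6) + (113/136)·4 = 157/68.
Against R this mix gives (23/136)·9 + (113/136)·2 = 433/136.
Player II will play L, holding Player I to 25/136. Shifting weight toward the row that does better against L would raise this floor (the equalizing mix achieves 18/17 against both L and C), so the proposed strategy is not optimal.

No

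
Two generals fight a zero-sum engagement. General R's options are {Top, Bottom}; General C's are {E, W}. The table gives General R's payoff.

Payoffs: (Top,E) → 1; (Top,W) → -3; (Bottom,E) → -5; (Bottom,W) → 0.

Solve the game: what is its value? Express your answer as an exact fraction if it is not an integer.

-5/3

Row minima: Top → -3, Bottom → -5; maximin = -3.
Column maxima: E → 1, W → 0; minimax = 0.
-3 ≠ 0, so there is no saddle point; optimal play is mixed.
Let General R play Top with probability p. Expected payoff against E: 1p + (-5)(1−p) = 6p − 5; against W: (-3)p + 0(1−p) = −3p.
Setting these equal: 6p − 5 = −3p ⇒ 9p = 5 ⇒ p = 5/9, and the value is (6)·(5/9) − 5 = -5/3.
For General C: with q = P(E), equating Top's and Bottom's payoffs gives 4q − 3 = −5q ⇒ q = 1/3.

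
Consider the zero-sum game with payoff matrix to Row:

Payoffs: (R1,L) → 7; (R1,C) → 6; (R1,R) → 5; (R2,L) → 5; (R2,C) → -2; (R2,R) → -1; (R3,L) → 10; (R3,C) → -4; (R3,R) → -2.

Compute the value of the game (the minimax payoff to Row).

5

Row minima: R1 → 5, R2 → -2, R3 → -4; maximin = 5.
Column maxima: L → 10, C → 6, R → 5; minimax = 5.
Since maximin = minimax = 5, there is a saddle point and the value is 5.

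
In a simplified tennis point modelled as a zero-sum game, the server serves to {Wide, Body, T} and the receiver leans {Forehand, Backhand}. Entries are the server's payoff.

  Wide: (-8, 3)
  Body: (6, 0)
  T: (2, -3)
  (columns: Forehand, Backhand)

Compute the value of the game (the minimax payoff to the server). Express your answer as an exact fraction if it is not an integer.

18/17

Row minima: Wide → -8, Body → 0, T → -3; maximin = 0.
Column maxima: Forehand → 6, Backhand → 3; minimax = 3.
0 ≠ 3, so there is no saddle point; optimal play is mixed.
T is strictly dominated by Body, so the server never plays it.
On the remaining 2×2 (Wide, Body vs Forehand, Backhand):
Let the server play Wide with probability p. Expected payoff against Forehand: (-8)p + 6(1−p) = −14p + 6; against Backhand: 3p + 0(1−p) = 3p.
Setting these equal: −14p + 6 = 3p ⇒ −17p = -6 ⇒ p = 6/17, and the value is (-14)·(6/17) + 6 = 18/17.
For the receiver: with q = P(Forehand), equating Wide's and Body's payoffs gives −11q + 3 = 6q ⇒ q = 3/17.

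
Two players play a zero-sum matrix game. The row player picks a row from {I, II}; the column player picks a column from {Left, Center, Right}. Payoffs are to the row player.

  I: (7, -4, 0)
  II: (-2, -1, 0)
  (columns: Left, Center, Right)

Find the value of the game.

Row minima: I → -4, II → -2; maximin = -2.
Column maxima: Left → 7, Center → -1, Right → 0; minimax = -1.
-2 ≠ -1, so there is no saddle point; optimal play is mixed.
Right is strictly dominated by Center (it gives the row player strictly more in every row), so the column player never plays it.
On the remaining 2×2 (I, II vs Left, Center):
Let the row player play I with probability p. Expected payoff against Left: 7p + (-2)(1−p) = 9p − 2; against Center: (-4)p + (-1)(1−p) = −3p − 1.
Setting these equal: 9p − 2 = −3p − 1 ⇒ 12p = 1 ⇒ p = 1/12, and the value is (9)·(1/12) − 2 = -5/4.
For the column player: with q = P(Left), equating I's and II's payoffs gives 11q − 4 = −q − 1 ⇒ q = 1/4.

-5/4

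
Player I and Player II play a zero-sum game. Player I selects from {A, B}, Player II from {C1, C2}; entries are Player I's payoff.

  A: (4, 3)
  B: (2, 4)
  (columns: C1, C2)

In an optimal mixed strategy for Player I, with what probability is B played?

Row minima: A → 3, B → 2; maximin = 3.
Column maxima: C1 → 4, C2 → 4; minimax = 4.
3 ≠ 4, so there is no saddle point; optimal play is mixed.
Let Player I play A with probability p. Expected payoff against C1: 4p + 2(1−p) = 2p + 2; against C2: 3p + 4(1−p) = −p + 4.
Setting these equal: 2p + 2 = −p + 4 ⇒ 3p = 2 ⇒ p = 2/3, and the value is (2)·(2/3) + 2 = 10/3.
For Player II: with q = P(C1), equating A's and B's payoffs gives q + 3 = −2q + 4 ⇒ q = 1/3.

1/3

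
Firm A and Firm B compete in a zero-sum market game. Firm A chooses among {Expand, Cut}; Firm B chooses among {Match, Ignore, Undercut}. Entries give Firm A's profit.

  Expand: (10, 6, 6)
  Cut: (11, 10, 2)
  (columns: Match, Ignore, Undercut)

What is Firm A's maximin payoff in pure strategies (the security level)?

Row minima: Expand → 6, Cut → 2.
The best of these is 6.

6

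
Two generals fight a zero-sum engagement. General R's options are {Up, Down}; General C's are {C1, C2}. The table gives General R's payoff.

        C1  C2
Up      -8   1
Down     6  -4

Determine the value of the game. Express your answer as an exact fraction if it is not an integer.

Row minima: Up → -8, Down → -4; maximin = -4.
Column maxima: C1 → 6, C2 → 1; minimax = 1.
-4 ≠ 1, so there is no saddle point; optimal play is mixed.
Let General R play Up with probability p. Expected payoff against C1: (-8)p + 6(1−p) = −14p + 6; against C2: 1p + (-4)(1−p) = 5p − 4.
Setting these equal: −14p + 6 = 5p − 4 ⇒ −19p = -10 ⇒ p = 10/19, and the value is (-14)·(10/19) + 6 = -26/19.
For General C: with q = P(C1), equating Up's and Down's payoffs gives −9q + 1 = 10q − 4 ⇒ q = 5/19.

-26/19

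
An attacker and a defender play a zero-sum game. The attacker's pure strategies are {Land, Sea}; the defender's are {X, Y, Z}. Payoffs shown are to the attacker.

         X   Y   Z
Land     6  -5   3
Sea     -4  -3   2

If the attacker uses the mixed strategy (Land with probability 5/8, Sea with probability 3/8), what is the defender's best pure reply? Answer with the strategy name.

Y

If the defender plays X, the attacker's expected payoff is (5/8)·6 + (3/8)·(-4) = 9/4.
If the defender plays Y, the attacker's expected payoff is (5/8)·(-5) + (3/8)·(-3) = -17/4.
If the defender plays Z, the attacker's expected payoff is (5/8)·3 + (3/8)·2 = 21/8.
The defender minimizes the attacker's payoff; the smallest is -17/4, so the best response is Y.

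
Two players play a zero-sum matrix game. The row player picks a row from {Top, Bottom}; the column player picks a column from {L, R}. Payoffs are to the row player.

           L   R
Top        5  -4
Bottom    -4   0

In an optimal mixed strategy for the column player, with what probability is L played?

Row minima: Top → -4, Bottom → -4; maximin = -4.
Column maxima: L → 5, R → 0; minimax = 0.
-4 ≠ 0, so there is no saddle point; optimal play is mixed.
Let the row player play Top with probability p. Expected payoff against L: 5p + (-4)(1−p) = 9p − 4; against R: (-4)p + 0(1−p) = −4p.
Setting these equal: 9p − 4 = −4p ⇒ 13p = 4 ⇒ p = 4/13, and the value is (9)·(4/13) − 4 = -16/13.
For the column player: with q = P(L), equating Top's and Bottom's payoffs gives 9q − 4 = −4q ⇒ q = 4/13.

4/13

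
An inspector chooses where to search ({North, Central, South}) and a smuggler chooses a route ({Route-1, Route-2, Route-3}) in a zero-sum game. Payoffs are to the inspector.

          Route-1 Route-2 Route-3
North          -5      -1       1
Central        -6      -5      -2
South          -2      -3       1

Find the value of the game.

-13/5

Row minima: North → -5, Central → -6, South → -3; maximin = -3.
Column maxima: Route-1 → -2, Route-2 → -1, Route-3 → 1; minimax = -2.
-3 ≠ -2, so there is no saddle point; optimal play is mixed.
Central is strictly dominated by North, so the inspector never plays it.
Route-3 is strictly dominated by Route-1 (it gives the inspector strictly more in every row), so the smuggler never plays it.
On the remaining 2×2 (North, South vs Route-1, Route-2):
Let the inspector play North with probability p. Expected payoff against Route-1: (-5)p + (-2)(1−p) = −3p − 2; against Route-2: (-1)p + (-3)(1−p) = 2p − 3.
Setting these equal: −3p − 2 = 2p − 3 ⇒ −5p = -1 ⇒ p = 1/5, and the value is (-3)·(1/5) − 2 = -13/5.
For the smuggler: with q = P(Route-1), equating North's and South's payoffs gives −4q − 1 = q − 3 ⇒ q = 2/5.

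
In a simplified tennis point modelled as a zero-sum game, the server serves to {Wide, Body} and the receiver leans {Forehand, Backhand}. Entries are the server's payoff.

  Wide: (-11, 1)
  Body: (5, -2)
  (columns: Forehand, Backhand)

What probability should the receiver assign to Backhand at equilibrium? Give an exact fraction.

Row minima: Wide → -11, Body → -2; maximin = -2.
Column maxima: Forehand → 5, Backhand → 1; minimax = 1.
-2 ≠ 1, so there is no saddle point; optimal play is mixed.
Let the server play Wide with probability p. Expected payoff against Forehand: (-11)p + 5(1−p) = −16p + 5; against Backhand: 1p + (-2)(1−p) = 3p − 2.
Setting these equal: −16p + 5 = 3p − 2 ⇒ −19p = -7 ⇒ p = 7/19, and the value is (-16)·(7/19) + 5 = -17/19.
For the receiver: with q = P(Forehand), equating Wide's and Body's payoffs gives −12q + 1 = 7q − 2 ⇒ q = 3/19.

16/19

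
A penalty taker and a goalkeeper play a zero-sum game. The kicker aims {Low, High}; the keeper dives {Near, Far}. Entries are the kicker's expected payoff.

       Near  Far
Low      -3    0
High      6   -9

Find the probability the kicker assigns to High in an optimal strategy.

Row minima: Low → -3, High → -9; maximin = -3.
Column maxima: Near → 6, Far → 0; minimax = 0.
-3 ≠ 0, so there is no saddle point; optimal play is mixed.
Let the kicker play Low with probability p. Expected payoff against Near: (-3)p + 6(1−p) = −9p + 6; against Far: 0p + (-9)(1−p) = 9p − 9.
Setting these equal: −9p + 6 = 9p − 9 ⇒ −18p = -15 ⇒ p = 5/6, and the value is (-9)·(5/6) + 6 = -3/2.
For the keeper: with q = P(Near), equating Low's and High's payoffs gives −3q = 15q − 9 ⇒ q = 1/2.

1/6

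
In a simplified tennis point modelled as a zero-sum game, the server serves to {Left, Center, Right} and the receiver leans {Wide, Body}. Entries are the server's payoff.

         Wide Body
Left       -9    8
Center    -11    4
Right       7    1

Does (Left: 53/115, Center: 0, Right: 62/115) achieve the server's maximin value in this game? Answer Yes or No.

No

Against Wide this mix gives (53/115)·(-9) + (62/115)·7 = -43/115.
Against Body this mix gives (53/115)·8 + (62/115)·1 = 486/115.
The receiver will play Wide, holding the server to -43/115. Shifting weight toward the row that does better against Wide would raise this floor (the equalizing mix achieves 65/23 against both Wide and Body), so the proposed strategy is not optimal.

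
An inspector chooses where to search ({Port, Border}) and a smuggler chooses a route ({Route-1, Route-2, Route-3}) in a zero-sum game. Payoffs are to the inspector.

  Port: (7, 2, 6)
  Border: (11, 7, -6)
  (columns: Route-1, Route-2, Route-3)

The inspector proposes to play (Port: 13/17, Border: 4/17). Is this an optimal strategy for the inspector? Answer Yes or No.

Yes

Against Route-1 this mix gives (13/17)·7 + (4/17)·11 = 135/17.
Against Route-2 this mix gives (13/17)·2 + (4/17)·7 = 54/17.
Against Route-3 this mix gives (13/17)·6 + (4/17)·(-6) = 54/17.
All of the smuggler's active replies (Route-2, Route-3) yield 54/17, and no column does worse for the inspector. The mix makes the smuggler indifferent and guarantees 54/17, so it is optimal.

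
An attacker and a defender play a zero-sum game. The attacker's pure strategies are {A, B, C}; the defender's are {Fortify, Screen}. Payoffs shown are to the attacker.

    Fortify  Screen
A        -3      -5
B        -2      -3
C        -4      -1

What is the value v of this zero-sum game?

Row minima: A → -5, B → -3, C → -4; maximin = -3.
Column maxima: Fortify → -2, Screen → -1; minimax = -2.
-3 ≠ -2, so there is no saddle point; optimal play is mixed.
A is strictly dominated by B, so the attacker never plays it.
On the remaining 2×2 (B, C vs Fortify, Screen):
Let the attacker play B with probability p. Expected payoff against Fortify: (-2)p + (-4)(1−p) = 2p − 4; against Screen: (-3)p + (-1)(1−p) = −2p − 1.
Setting these equal: 2p − 4 = −2p − 1 ⇒ 4p = 3 ⇒ p = 3/4, and the value is (2)·(3/4) − 4 = -5/2.
For the defender: with q = P(Fortify), equating B's and C's payoffs gives q − 3 = −3q − 1 ⇒ q = 1/2.

-5/2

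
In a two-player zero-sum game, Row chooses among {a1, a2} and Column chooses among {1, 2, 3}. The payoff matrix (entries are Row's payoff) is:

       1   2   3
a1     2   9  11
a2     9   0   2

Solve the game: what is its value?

81/16

Row minima: a1 → 2, a2 → 0; maximin = 2.
Column maxima: 1 → 9, 2 → 9, 3 → 11; minimax = 9.
2 ≠ 9, so there is no saddle point; optimal play is mixed.
3 is strictly dominated by 2 (it gives Row strictly more in every row), so Column never plays it.
On the remaining 2×2 (a1, a2 vs 1, 2):
Let Row play a1 with probability p. Expected payoff against 1: 2p + 9(1−p) = −7p + 9; against 2: 9p + 0(1−p) = 9p.
Setting these equal: −7p + 9 = 9p ⇒ −16p = -9 ⇒ p = 9/16, and the value is (-7)·(9/16) + 9 = 81/16.
For Column: with q = P(1), equating a1's and a2's payoffs gives −7q + 9 = 9q ⇒ q = 9/16.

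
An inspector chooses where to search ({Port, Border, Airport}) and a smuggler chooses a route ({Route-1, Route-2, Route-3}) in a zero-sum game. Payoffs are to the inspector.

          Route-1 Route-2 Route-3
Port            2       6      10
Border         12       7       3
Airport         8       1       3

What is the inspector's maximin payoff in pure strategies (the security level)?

Row minima: Port → 2, Border → 3, Airport → 1.
The best of these is 3.

3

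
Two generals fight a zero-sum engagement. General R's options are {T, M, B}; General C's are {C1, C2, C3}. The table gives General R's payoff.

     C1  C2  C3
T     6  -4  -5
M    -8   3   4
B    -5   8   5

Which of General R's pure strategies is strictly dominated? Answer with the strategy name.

B gives a strictly higher payoff than M against every column: -5 > -8, 8 > 3, 5 > 4.
So M is strictly dominated and General R never plays it.

M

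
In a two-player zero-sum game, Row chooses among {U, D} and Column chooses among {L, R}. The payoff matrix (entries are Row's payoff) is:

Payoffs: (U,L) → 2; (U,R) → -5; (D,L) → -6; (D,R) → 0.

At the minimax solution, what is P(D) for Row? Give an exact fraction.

7/13

Row minima: U → -5, D → -6; maximin = -5.
Column maxima: L → 2, R → 0; minimax = 0.
-5 ≠ 0, so there is no saddle point; optimal play is mixed.
Let Row play U with probability p. Expected payoff against L: 2p + (-6)(1−p) = 8p − 6; against R: (-5)p + 0(1−p) = −5p.
Setting these equal: 8p − 6 = −5p ⇒ 13p = 6 ⇒ p = 6/13, and the value is (8)·(6/13) − 6 = -30/13.
For Column: with q = P(L), equating U's and D's payoffs gives 7q − 5 = −6q ⇒ q = 5/13.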